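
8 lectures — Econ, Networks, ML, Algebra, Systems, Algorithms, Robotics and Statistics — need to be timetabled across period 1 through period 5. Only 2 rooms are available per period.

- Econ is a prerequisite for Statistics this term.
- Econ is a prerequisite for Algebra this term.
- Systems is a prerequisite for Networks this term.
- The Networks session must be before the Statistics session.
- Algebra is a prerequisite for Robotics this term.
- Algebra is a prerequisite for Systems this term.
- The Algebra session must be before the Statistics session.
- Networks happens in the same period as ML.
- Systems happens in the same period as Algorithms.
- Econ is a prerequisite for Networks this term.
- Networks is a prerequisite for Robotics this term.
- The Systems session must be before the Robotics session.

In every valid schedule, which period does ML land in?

period 4

ML must be in the same period as Networks, which can't be before period 4, so ML is at least period 4; ML must be in the same period as Networks, which can't be after period 4, so ML is at most period 4.
So ML is pinned to period 4.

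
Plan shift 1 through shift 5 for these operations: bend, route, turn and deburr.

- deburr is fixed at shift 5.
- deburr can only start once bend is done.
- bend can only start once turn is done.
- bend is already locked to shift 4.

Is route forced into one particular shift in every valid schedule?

No

route can be shift 1 (e.g. deburr=shift 5; bend=shift 4; route=shift 1; turn=shift 1) or shift 2 (e.g. bend -> shift 4; deburr -> shift 5; route -> shift 2; turn -> shift 1).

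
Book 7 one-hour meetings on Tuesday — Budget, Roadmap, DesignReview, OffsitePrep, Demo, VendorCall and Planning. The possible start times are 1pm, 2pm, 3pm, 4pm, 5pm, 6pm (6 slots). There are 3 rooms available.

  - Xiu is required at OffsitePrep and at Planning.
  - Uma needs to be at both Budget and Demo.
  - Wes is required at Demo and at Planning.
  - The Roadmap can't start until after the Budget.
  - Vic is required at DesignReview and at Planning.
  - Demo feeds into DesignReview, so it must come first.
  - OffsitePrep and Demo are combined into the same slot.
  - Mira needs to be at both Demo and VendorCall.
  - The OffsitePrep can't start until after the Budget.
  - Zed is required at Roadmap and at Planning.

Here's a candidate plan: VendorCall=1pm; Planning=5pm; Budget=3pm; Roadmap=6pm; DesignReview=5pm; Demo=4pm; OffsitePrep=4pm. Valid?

Invalid. Vic is required at DesignReview and at Planning.

The Roadmap can't start until after the Budget — holds.
Mira needs to be at both Demo and VendorCall — holds.
There are 3 rooms available — holds.
Wes is required at Demo and at Planning — holds.
Vic is required at DesignReview and at Planning — violated.
Zed is required at Roadmap and at Planning — holds.
Uma needs to be at both Budget and Demo — holds.
The OffsitePrep can't start until after the Budget — holds.
Xiu is required at OffsitePrep and at Planning — holds.
OffsitePrep and Demo are combined into the same slot — holds.
Demo feeds into DesignReview, so it must come first — holds.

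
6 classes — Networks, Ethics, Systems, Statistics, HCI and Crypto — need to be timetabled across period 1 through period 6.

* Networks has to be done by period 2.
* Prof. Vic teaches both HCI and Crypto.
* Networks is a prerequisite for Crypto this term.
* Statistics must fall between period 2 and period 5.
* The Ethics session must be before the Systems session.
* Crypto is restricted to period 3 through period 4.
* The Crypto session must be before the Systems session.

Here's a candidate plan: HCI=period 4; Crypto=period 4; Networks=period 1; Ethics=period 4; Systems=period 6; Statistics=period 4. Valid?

Prof. Vic teaches both HCI and Crypto — violated.
The Ethics session must be before the Systems session — holds.
Statistics must fall between period 2 and period 5 — holds.
Networks is a prerequisite for Crypto this term — holds.
The Crypto session must be before the Systems session — holds.
Networks has to be done by period 2 — holds.
Crypto is restricted to period 3 through period 4 — holds.

Invalid. Prof. Vic teaches both HCI and Crypto.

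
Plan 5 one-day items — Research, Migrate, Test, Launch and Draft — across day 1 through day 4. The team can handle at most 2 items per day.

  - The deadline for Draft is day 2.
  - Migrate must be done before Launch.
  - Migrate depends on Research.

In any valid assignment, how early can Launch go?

Precedence pushes Launch to at least day 3.
Launch at day 3 is achievable: Research in day 1; Test in day 2; Launch in day 3; Migrate in day 2; Draft in day 1.

day 3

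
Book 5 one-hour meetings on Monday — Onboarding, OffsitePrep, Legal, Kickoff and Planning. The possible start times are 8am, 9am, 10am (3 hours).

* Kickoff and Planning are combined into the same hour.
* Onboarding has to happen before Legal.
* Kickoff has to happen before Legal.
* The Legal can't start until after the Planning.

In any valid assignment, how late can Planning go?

9am

Downstream work caps Planning at 9am.
Planning at 9am is achievable: Planning=9am, Kickoff=9am, OffsitePrep=8am, Legal=10am, Onboarding=8am.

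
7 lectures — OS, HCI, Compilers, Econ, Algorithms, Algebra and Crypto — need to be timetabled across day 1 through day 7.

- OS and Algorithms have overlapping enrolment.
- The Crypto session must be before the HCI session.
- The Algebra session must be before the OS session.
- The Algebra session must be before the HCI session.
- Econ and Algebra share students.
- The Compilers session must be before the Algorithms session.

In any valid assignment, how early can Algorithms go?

Precedence pushes Algorithms to at least day 2.
Algorithms at day 2 is achievable: Compilers -> day 1; Algorithms -> day 2; Econ -> day 2; Algebra -> day 1; OS -> day 3; Crypto -> day 1; HCI -> day 2.

day 2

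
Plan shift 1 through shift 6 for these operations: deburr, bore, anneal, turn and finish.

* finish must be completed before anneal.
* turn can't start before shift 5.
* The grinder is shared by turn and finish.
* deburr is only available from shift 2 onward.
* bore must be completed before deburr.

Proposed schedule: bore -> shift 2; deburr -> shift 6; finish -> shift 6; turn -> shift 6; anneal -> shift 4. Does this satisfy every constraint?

Invalid. The grinder is shared by turn and finish.

finish must be completed before anneal — violated.
turn can't start before shift 5 — holds.
bore must be completed before deburr — holds.
deburr is only available from shift 2 onward — holds.
The grinder is shared by turn and finish — violated.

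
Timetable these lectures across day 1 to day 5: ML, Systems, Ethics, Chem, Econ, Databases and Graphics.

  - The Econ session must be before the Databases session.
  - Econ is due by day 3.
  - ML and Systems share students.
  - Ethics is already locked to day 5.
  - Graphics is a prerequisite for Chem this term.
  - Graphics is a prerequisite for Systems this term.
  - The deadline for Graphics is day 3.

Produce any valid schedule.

Ethics in day 5, Chem in day 2, ML in day 1, Systems in day 2, Graphics in day 1, Databases in day 2, Econ in day 1

Checking: Graphics(day 1) before Chem(day 2); Econ(day 1) before Databases(day 2); Graphics(day 1) before Systems(day 2); ML(day 1) != Systems(day 2); Ethics=day 5 in [day 5,day 5]; Econ=day 1 in [day 1,day 3]; Graphics=day 1 in [day 1,day 3].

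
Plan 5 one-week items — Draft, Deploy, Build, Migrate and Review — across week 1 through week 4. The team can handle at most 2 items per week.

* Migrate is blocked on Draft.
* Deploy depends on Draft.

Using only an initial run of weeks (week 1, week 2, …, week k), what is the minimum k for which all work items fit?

The precedence chain requires at least 2 distinct weeks.
With at most 2 per week and 5 work items, at least 3 weeks are needed.
3 works (last occupied week: week 3): for example Build -> week 1, Deploy -> week 2, Draft -> week 1, Migrate -> week 2, Review -> week 3.

3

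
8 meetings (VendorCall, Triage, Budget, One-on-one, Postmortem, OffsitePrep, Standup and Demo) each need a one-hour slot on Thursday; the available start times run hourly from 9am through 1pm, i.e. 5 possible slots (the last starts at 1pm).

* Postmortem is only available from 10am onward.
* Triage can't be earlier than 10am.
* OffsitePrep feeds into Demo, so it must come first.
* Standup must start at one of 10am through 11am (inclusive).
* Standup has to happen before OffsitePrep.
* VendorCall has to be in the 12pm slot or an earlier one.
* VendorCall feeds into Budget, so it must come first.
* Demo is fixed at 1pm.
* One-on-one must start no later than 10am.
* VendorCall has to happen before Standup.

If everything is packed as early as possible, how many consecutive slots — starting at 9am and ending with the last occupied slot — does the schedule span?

The precedence chain requires at least 4 distinct slots.
Demo can't be placed before 1pm — that is slot 5 counting from 9am — so the schedule must run through at least 5 slots.
5 works (last occupied slot: 1pm): for example VendorCall in 9am; Postmortem in 10am; OffsitePrep in 11am; Demo in 1pm; Budget in 10am; Triage in 10am; Standup in 10am; One-on-one in 9am.

5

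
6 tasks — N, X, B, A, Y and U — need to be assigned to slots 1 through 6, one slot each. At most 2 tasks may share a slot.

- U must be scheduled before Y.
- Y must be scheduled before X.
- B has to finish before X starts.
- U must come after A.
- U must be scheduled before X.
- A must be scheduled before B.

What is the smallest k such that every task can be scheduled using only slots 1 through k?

4

The precedence chain requires at least 4 distinct slots.
With at most 2 per slot and 6 tasks, at least 3 slots are needed.
4 works (last occupied slot: 4): for example N in 1; A in 1; X in 4; Y in 3; U in 2; B in 2.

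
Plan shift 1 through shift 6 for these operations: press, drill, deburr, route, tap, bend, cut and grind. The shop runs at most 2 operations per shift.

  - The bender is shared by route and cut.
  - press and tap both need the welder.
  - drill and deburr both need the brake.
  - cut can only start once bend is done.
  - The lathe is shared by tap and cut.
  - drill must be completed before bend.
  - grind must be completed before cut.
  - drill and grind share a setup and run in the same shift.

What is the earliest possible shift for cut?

Precedence pushes cut to at least shift 3.
cut at shift 3 is achievable: press=shift 2, bend=shift 2, grind=shift 1, route=shift 4, cut=shift 3, deburr=shift 3, tap=shift 4, drill=shift 1.

shift 3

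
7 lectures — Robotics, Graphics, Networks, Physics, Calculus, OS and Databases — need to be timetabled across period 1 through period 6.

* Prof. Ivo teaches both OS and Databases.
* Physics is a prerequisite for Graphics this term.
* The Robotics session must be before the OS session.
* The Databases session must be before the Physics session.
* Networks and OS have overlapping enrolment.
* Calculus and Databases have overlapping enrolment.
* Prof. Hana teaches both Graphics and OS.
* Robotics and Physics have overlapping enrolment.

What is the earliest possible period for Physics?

period 2

Precedence pushes Physics to at least period 2; downstream work caps Physics at period 5.
Physics at period 2 is achievable: Calculus in period 2; Physics in period 2; Networks in period 1; Graphics in period 3; Databases in period 1; OS in period 2; Robotics in period 1.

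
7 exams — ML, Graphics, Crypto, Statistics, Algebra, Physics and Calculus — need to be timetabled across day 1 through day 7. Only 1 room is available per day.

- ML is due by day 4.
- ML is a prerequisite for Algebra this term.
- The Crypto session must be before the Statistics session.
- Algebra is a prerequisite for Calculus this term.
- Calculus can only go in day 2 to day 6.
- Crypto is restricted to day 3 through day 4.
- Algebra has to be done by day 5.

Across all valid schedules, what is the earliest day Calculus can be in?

Calculus is available from day 2; precedence pushes Calculus to at least day 3; Calculus's own window allows nothing later than day 6.
Calculus at day 3 is achievable: Statistics in day 5, Graphics in day 6, Algebra in day 2, Physics in day 7, Crypto in day 4, ML in day 1, Calculus in day 3.

day 3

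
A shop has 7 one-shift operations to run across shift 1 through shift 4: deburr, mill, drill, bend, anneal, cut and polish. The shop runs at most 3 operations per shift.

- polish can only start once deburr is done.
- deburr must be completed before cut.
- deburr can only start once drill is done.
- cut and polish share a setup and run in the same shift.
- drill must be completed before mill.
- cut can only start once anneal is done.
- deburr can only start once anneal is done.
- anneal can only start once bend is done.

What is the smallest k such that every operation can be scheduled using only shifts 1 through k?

4

The precedence chain requires at least 4 distinct shifts.
With at most 3 per shift and 7 operations, at least 3 shifts are needed.
4 works (last occupied shift: shift 4): for example drill=shift 1; cut=shift 4; anneal=shift 2; bend=shift 1; deburr=shift 3; polish=shift 4; mill=shift 2.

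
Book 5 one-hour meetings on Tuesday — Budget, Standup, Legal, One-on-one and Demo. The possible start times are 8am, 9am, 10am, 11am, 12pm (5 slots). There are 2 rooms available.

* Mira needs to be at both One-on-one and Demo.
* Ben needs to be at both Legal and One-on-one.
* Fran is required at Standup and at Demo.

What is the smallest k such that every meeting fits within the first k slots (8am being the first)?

With at most 2 per slot and 5 meetings, at least 3 slots are needed.
3 works (last occupied slot: 10am): for example One-on-one -> 10am, Demo -> 9am, Standup -> 8am, Budget -> 8am, Legal -> 9am.

3 slots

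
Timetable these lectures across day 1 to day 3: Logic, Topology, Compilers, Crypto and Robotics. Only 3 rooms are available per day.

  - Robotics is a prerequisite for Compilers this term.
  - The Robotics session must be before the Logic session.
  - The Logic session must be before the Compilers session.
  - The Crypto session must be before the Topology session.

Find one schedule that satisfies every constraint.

Logic in day 2, Compilers in day 3, Crypto in day 1, Topology in day 2, Robotics in day 1

Checking: Crypto(day 1) before Topology(day 2); Robotics(day 1) before Logic(day 2); Logic(day 2) before Compilers(day 3); Robotics(day 1) before Compilers(day 3); max 2 per day (cap 3).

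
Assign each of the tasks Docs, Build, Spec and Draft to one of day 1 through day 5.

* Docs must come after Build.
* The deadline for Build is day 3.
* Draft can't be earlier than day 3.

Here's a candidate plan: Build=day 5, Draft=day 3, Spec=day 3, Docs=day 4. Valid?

Invalid. The deadline for Build is day 3.

Draft can't be earlier than day 3 — holds.
Docs must come after Build — violated.
The deadline for Build is day 3 — violated.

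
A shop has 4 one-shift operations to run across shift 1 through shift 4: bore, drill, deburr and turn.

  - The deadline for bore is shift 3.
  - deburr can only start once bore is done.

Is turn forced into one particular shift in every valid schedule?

turn can be shift 1 (e.g. deburr=shift 2; turn=shift 1; drill=shift 1; bore=shift 1) or shift 2 (e.g. drill=shift 1; deburr=shift 2; turn=shift 2; bore=shift 1).

No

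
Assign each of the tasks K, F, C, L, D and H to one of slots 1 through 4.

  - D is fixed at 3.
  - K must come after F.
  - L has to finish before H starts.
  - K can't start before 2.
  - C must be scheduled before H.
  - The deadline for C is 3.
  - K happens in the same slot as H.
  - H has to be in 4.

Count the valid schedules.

27

Splitting on F: it can be 1 (9), 2 (9), 3 (9). Listing each branch's schedules as (K, C, L, D, H):
F=1: (4,1,1,3,4) (4,1,2,3,4) (4,1,3,3,4) (4,2,1,3,4) (4,2,2,3,4) (4,2,3,3,4) (4,3,1,3,4) (4,3,2,3,4) (4,3,3,3,4) — 9.
F=2: (4,1,1,3,4) (4,1,2,3,4) (4,1,3,3,4) (4,2,1,3,4) (4,2,2,3,4) (4,2,3,3,4) (4,3,1,3,4) (4,3,2,3,4) (4,3,3,3,4) — 9.
F=3: (4,1,1,3,4) (4,1,2,3,4) (4,1,3,3,4) (4,2,1,3,4) (4,2,2,3,4) (4,2,3,3,4) (4,3,1,3,4) (4,3,2,3,4) (4,3,3,3,4) — 9.
Summing: 9 + 9 + 9 = 27.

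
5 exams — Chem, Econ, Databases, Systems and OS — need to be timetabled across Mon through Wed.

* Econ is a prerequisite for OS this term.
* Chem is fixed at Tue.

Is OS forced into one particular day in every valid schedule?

OS can be Tue (e.g. OS in Tue, Chem in Tue, Econ in Mon, Databases in Mon, Systems in Mon) or Wed (e.g. Databases in Mon, Chem in Tue, Econ in Mon, OS in Wed, Systems in Mon).

No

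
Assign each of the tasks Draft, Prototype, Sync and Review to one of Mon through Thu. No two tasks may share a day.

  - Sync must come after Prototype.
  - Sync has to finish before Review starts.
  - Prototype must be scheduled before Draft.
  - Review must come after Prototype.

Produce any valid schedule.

Review=Wed, Sync=Tue, Prototype=Mon, Draft=Thu

Checking: Sync(Tue) before Review(Wed); Prototype(Mon) before Review(Wed); Prototype(Mon) before Sync(Tue); Prototype(Mon) before Draft(Thu); max 1 per day (cap 1).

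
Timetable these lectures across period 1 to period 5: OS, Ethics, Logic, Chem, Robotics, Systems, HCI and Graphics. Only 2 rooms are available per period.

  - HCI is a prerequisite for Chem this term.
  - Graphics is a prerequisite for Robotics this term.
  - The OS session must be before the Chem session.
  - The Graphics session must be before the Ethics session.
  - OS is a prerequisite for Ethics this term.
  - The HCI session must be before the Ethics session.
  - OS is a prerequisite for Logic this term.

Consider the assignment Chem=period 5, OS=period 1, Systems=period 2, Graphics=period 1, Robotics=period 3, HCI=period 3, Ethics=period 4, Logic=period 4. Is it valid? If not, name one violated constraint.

Yes

The Graphics session must be before the Ethics session — holds.
Only 2 rooms are available per period — holds.
OS is a prerequisite for Ethics this term — holds.
The HCI session must be before the Ethics session — holds.
OS is a prerequisite for Logic this term — holds.
HCI is a prerequisite for Chem this term — holds.
The OS session must be before the Chem session — holds.
Graphics is a prerequisite for Robotics this term — holds.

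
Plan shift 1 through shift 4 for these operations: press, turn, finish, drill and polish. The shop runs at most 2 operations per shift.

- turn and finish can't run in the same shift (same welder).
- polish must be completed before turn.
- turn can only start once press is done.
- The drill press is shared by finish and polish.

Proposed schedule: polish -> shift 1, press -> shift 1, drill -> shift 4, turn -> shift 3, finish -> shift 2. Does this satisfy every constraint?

The shop runs at most 2 operations per shift — holds.
polish must be completed before turn — holds.
The drill press is shared by finish and polish — holds.
turn and finish can't run in the same shift (same welder) — holds.
turn can only start once press is done — holds.

Valid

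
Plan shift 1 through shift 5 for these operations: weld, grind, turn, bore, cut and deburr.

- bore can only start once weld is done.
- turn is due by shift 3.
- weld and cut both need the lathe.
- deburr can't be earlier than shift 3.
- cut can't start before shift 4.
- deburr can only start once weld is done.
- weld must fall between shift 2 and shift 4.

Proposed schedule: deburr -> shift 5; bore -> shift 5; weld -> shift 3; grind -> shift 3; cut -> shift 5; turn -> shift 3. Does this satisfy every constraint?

Yes

bore can only start once weld is done — holds.
deburr can only start once weld is done — holds.
weld must fall between shift 2 and shift 4 — holds.
turn is due by shift 3 — holds.
deburr can't be earlier than shift 3 — holds.
weld and cut both need the lathe — holds.
cut can't start before shift 4 — holds.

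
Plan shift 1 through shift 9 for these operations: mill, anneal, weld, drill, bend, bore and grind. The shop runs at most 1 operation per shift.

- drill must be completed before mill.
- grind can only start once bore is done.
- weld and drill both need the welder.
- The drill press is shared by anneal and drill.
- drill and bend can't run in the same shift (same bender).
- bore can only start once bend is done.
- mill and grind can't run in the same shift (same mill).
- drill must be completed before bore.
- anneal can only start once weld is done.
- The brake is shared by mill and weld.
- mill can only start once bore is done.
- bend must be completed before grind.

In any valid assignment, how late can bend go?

Downstream work caps bend at shift 7.
bend at shift 6 is achievable: bend=shift 6; drill=shift 1; bore=shift 7; anneal=shift 3; mill=shift 8; weld=shift 2; grind=shift 9.
Nothing later works — the conflict and capacity constraints rule out every shift after shift 6.

shift 6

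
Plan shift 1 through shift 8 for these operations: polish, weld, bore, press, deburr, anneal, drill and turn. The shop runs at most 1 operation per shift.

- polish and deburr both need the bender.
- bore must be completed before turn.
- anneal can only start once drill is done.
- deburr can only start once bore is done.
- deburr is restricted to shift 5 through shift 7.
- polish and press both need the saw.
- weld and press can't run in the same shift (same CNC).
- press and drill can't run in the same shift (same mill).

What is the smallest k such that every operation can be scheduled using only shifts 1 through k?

8

The precedence chain requires at least 2 distinct shifts.
With at most 1 per shift and 8 operations, at least 8 shifts are needed.
deburr can't be placed before shift 5, so the schedule must run through at least shift 5.
8 works (last occupied shift: shift 8): for example polish -> shift 6, drill -> shift 2, weld -> shift 7, press -> shift 8, turn -> shift 4, deburr -> shift 5, anneal -> shift 3, bore -> shift 1.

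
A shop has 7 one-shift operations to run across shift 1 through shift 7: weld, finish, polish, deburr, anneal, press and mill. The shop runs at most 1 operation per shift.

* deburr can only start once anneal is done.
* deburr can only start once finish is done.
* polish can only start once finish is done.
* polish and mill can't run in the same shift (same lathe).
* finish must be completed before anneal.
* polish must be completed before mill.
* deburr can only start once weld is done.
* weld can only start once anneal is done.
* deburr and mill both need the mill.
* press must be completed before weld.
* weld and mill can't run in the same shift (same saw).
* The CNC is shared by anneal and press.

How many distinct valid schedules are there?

40

Splitting on weld: it can be shift 4 (9), shift 5 (16), shift 6 (15). Listing each branch's schedules as (finish, polish, deburr, anneal, press, mill) by shift number:
weld=shift 4: (1,5,6,2,3,7) (1,5,6,3,2,7) (1,5,7,2,3,6) (1,5,7,3,2,6) (1,6,5,2,3,7) (1,6,5,3,2,7) (2,5,6,3,1,7) (2,5,7,3,1,6) (2,6,5,3,1,7) — 9.
weld=shift 5: (1,2,6,3,4,7) (1,2,6,4,3,7) (1,2,7,3,4,6) (1,2,7,4,3,6) (1,3,6,2,4,7) (1,3,6,4,2,7) (1,3,7,2,4,6) (1,3,7,4,2,6) (1,4,6,2,3,7) (1,4,6,3,2,7) (1,4,7,2,3,6) (1,4,7,3,2,6) (2,3,6,4,1,7) (2,3,7,4,1,6) (2,4,6,3,1,7) (2,4,7,3,1,6) — 16.
weld=shift 6: (1,2,7,3,4,5) (1,2,7,3,5,4) (1,2,7,4,3,5) (1,2,7,4,5,3) (1,2,7,5,3,4) (1,2,7,5,4,3) (1,3,7,2,4,5) (1,3,7,2,5,4) (1,3,7,4,2,5) (1,3,7,5,2,4) (1,4,7,2,3,5) (1,4,7,3,2,5) (2,3,7,4,1,5) (2,3,7,5,1,4) (2,4,7,3,1,5) — 15.
Summing: 9 + 16 + 15 = 40.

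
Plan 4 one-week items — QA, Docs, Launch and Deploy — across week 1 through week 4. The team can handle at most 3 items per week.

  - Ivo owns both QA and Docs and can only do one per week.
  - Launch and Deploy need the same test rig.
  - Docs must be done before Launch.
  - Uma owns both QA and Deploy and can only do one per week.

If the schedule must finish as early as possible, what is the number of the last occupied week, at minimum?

2

The precedence chain requires at least 2 distinct weeks.
With at most 3 per week and 4 tasks, at least 2 weeks are needed.
2 works (last occupied week: week 2): for example Deploy in week 1; Docs in week 1; QA in week 2; Launch in week 2.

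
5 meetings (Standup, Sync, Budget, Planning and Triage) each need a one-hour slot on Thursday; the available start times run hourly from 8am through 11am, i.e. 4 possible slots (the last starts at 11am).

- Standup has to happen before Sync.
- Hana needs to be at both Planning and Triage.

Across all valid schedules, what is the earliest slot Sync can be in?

9am

Precedence pushes Sync to at least 9am.
Sync at 9am is achievable: Sync=9am, Budget=8am, Planning=8am, Triage=9am, Standup=8am.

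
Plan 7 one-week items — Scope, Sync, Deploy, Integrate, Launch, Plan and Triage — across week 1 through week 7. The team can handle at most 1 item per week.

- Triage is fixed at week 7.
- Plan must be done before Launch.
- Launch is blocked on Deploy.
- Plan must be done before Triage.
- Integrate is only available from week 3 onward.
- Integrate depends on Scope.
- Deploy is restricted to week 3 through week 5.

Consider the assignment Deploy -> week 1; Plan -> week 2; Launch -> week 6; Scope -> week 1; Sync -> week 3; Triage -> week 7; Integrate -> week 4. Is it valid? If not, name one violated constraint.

Plan must be done before Triage — holds.
Integrate depends on Scope — holds.
Launch is blocked on Deploy — holds.
Deploy is restricted to week 3 through week 5 — violated.
Plan must be done before Launch — holds.
Triage is fixed at week 7 — holds.
The team can handle at most 1 item per week — violated.
Integrate is only available from week 3 onward — holds.

No — it violates: The team can handle at most 1 item per week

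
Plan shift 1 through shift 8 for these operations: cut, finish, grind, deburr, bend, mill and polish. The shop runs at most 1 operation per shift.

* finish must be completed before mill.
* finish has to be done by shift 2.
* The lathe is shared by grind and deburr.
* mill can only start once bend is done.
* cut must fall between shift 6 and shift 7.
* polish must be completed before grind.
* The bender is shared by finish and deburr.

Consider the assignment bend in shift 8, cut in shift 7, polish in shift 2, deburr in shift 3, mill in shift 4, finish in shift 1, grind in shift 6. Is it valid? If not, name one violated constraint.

No — it violates: mill can only start once bend is done

polish must be completed before grind — holds.
finish has to be done by shift 2 — holds.
finish must be completed before mill — holds.
The bender is shared by finish and deburr — holds.
The lathe is shared by grind and deburr — holds.
The shop runs at most 1 operation per shift — holds.
mill can only start once bend is done — violated.
cut must fall between shift 6 and shift 7 — holds.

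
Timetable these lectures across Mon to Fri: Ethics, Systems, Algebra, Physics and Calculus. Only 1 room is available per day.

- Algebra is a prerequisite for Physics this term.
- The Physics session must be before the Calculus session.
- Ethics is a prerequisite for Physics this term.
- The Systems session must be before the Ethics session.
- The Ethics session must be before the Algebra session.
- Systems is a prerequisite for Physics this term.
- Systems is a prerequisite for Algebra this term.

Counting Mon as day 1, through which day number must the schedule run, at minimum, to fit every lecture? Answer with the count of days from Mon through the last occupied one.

5

The precedence chain requires at least 5 distinct days.
With at most 1 per day and 5 lectures, at least 5 days are needed.
5 works (last occupied day: Fri): for example Physics=Thu; Systems=Mon; Calculus=Fri; Algebra=Wed; Ethics=Tue.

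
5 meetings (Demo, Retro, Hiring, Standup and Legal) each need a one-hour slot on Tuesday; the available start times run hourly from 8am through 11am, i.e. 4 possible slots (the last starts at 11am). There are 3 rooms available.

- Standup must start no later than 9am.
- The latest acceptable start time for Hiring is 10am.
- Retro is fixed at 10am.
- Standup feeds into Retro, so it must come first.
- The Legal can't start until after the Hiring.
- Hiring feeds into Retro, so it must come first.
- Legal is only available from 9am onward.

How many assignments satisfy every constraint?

40

Splitting on Demo: it can be 8am (10), 9am (10), 10am (10), 11am (10). Listing each branch's schedules as (Retro, Hiring, Standup, Legal):
Demo=8am: (10am,8am,8am,9am) (10am,8am,8am,10am) (10am,8am,8am,11am) (10am,8am,9am,9am) (10am,8am,9am,10am) (10am,8am,9am,11am) (10am,9am,8am,10am) (10am,9am,8am,11am) (10am,9am,9am,10am) (10am,9am,9am,11am) — 10.
Demo=9am: (10am,8am,8am,9am) (10am,8am,8am,10am) (10am,8am,8am,11am) (10am,8am,9am,9am) (10am,8am,9am,10am) (10am,8am,9am,11am) (10am,9am,8am,10am) (10am,9am,8am,11am) (10am,9am,9am,10am) (10am,9am,9am,11am) — 10.
Demo=10am: (10am,8am,8am,9am) (10am,8am,8am,10am) (10am,8am,8am,11am) (10am,8am,9am,9am) (10am,8am,9am,10am) (10am,8am,9am,11am) (10am,9am,8am,10am) (10am,9am,8am,11am) (10am,9am,9am,10am) (10am,9am,9am,11am) — 10.
Demo=11am: (10am,8am,8am,9am) (10am,8am,8am,10am) (10am,8am,8am,11am) (10am,8am,9am,9am) (10am,8am,9am,10am) (10am,8am,9am,11am) (10am,9am,8am,10am) (10am,9am,8am,11am) (10am,9am,9am,10am) (10am,9am,9am,11am) — 10.
Summing: 10 + 10 + 10 + 10 = 40.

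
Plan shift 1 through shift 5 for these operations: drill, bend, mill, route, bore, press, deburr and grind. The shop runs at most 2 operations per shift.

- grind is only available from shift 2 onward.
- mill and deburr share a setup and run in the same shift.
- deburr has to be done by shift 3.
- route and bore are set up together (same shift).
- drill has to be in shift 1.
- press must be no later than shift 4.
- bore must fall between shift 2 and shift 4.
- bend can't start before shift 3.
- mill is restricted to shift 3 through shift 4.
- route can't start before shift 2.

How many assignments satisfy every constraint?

Splitting on bend: it can be shift 4 (3), shift 5 (8). Listing each branch's schedules as (drill, mill, route, bore, press, deburr, grind) by shift number:
bend=shift 4: (1,3,2,2,1,3,4) (1,3,2,2,1,3,5) (1,3,2,2,4,3,5) — 3.
bend=shift 5: (1,3,2,2,1,3,4) (1,3,2,2,1,3,5) (1,3,2,2,4,3,4) (1,3,2,2,4,3,5) (1,3,4,4,1,3,2) (1,3,4,4,1,3,5) (1,3,4,4,2,3,2) (1,3,4,4,2,3,5) — 8.
Summing: 3 + 8 = 11.

11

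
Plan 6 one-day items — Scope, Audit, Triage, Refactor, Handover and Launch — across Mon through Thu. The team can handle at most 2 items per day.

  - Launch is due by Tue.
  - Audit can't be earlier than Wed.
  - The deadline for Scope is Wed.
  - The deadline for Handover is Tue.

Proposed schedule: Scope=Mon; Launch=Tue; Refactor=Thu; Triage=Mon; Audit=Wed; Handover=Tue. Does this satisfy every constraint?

Valid

The deadline for Scope is Wed — holds.
Audit can't be earlier than Wed — holds.
The deadline for Handover is Tue — holds.
Launch is due by Tue — holds.
The team can handle at most 2 items per day — holds.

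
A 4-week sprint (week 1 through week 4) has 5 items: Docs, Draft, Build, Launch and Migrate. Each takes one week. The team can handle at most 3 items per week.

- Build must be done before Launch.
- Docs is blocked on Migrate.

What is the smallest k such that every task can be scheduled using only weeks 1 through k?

The precedence chain requires at least 2 distinct weeks.
With at most 3 per week and 5 tasks, at least 2 weeks are needed.
2 works (last occupied week: week 2): for example Build -> week 1; Draft -> week 1; Launch -> week 2; Docs -> week 2; Migrate -> week 1.

2 weeks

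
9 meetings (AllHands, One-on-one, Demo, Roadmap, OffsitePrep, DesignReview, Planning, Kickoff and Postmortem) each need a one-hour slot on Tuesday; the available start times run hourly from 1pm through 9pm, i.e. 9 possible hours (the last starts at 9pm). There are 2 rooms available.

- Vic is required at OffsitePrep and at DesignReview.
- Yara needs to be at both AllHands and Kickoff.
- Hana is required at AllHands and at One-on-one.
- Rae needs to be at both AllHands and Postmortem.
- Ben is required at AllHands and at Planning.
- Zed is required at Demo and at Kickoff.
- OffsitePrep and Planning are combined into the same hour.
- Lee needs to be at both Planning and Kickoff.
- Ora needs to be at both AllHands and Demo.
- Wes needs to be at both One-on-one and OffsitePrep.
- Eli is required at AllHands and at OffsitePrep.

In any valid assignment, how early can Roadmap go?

1pm

Roadmap at 1pm is achievable: Planning -> 3pm, DesignReview -> 4pm, Postmortem -> 5pm, AllHands -> 1pm, OffsitePrep -> 3pm, Demo -> 2pm, Kickoff -> 4pm, Roadmap -> 1pm, One-on-one -> 2pm.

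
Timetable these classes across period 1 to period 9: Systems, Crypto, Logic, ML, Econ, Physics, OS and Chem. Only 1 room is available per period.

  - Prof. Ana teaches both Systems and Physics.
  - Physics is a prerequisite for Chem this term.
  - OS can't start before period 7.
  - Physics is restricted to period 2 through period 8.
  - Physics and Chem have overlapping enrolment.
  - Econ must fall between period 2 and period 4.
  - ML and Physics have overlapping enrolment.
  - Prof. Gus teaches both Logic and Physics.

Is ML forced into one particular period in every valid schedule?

No

ML can be period 1 (e.g. Systems=period 5, Econ=period 2, Crypto=period 6, Physics=period 3, Logic=period 8, Chem=period 4, ML=period 1, OS=period 7) or period 2 (e.g. Chem in period 5; Crypto in period 6; Econ in period 3; Systems in period 1; ML in period 2; Logic in period 8; Physics in period 4; OS in period 7).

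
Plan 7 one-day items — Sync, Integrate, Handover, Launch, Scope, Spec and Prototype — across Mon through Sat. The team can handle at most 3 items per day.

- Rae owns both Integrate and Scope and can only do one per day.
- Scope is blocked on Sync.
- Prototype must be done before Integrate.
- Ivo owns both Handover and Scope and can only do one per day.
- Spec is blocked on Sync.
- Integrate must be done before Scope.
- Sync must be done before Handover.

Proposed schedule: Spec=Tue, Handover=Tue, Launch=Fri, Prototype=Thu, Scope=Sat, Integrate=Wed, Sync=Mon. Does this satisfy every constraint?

No. Prototype must be done before Integrate is not satisfied.

Scope is blocked on Sync — holds.
Spec is blocked on Sync — holds.
Prototype must be done before Integrate — violated.
Ivo owns both Handover and Scope and can only do one per day — holds.
Sync must be done before Handover — holds.
The team can handle at most 3 items per day — holds.
Integrate must be done before Scope — holds.
Rae owns both Integrate and Scope and can only do one per day — holds.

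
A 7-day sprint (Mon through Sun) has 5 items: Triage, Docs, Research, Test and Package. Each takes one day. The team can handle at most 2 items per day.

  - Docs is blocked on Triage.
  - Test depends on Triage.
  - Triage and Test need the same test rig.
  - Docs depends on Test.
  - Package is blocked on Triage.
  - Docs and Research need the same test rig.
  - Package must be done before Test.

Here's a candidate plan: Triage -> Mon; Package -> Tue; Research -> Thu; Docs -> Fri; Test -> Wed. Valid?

The team can handle at most 2 items per day — holds.
Triage and Test need the same test rig — holds.
Docs depends on Test — holds.
Package is blocked on Triage — holds.
Docs and Research need the same test rig — holds.
Docs is blocked on Triage — holds.
Package must be done before Test — holds.
Test depends on Triage — holds.

Valid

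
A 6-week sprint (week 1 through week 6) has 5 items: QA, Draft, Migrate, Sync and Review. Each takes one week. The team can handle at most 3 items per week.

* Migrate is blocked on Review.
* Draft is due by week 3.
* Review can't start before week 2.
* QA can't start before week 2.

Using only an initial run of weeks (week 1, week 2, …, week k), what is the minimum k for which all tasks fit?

3 weeks

The precedence chain requires at least 2 distinct weeks.
With at most 3 per week and 5 tasks, at least 2 weeks are needed.
Propagating the time windows through the other constraints, Migrate can't land before week 3, so the schedule must run through at least week 3.
3 works (last occupied week: week 3): for example Migrate in week 3, Sync in week 1, Draft in week 1, QA in week 2, Review in week 2.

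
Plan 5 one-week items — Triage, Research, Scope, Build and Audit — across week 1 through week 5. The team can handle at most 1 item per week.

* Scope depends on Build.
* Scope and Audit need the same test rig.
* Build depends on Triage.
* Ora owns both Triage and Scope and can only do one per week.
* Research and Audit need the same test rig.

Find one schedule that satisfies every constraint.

Build -> week 2; Triage -> week 1; Research -> week 4; Audit -> week 5; Scope -> week 3

Checking: Triage(week 1) before Build(week 2); Build(week 2) before Scope(week 3); Triage(week 1) != Scope(week 3); Scope(week 3) != Audit(week 5); Research(week 4) != Audit(week 5); max 1 per week (cap 1).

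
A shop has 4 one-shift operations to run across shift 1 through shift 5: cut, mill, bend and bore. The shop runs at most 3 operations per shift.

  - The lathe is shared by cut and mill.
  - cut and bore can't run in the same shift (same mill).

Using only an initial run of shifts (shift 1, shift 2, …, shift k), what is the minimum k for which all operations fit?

With at most 3 per shift and 4 operations, at least 2 shifts are needed.
2 works (last occupied shift: shift 2): for example bend=shift 1, cut=shift 1, bore=shift 2, mill=shift 2.

2 shifts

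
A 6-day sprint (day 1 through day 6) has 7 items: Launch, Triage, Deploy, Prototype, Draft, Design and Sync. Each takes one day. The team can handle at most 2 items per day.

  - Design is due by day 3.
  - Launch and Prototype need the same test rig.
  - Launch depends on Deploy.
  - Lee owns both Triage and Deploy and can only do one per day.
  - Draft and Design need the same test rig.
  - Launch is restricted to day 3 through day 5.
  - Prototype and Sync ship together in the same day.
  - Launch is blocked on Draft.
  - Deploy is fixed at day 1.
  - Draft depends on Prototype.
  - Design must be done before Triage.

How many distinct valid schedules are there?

22

Splitting on Launch: it can be day 4 (4), day 5 (18). Listing each branch's schedules as (Triage, Deploy, Prototype, Draft, Design, Sync) by day number:
Launch=day 4: (3,1,2,3,1,2) (4,1,2,3,1,2) (5,1,2,3,1,2) (6,1,2,3,1,2) — 4.
Launch=day 5: (2,1,3,4,1,3) (3,1,2,3,1,2) (3,1,2,4,1,2) (4,1,2,3,1,2) (4,1,2,4,1,2) (4,1,2,4,3,2) (4,1,3,4,1,3) (4,1,3,4,2,3) (5,1,2,3,1,2) (5,1,2,4,1,2) (5,1,2,4,3,2) (5,1,3,4,1,3) (5,1,3,4,2,3) (6,1,2,3,1,2) (6,1,2,4,1,2) (6,1,2,4,3,2) (6,1,3,4,1,3) (6,1,3,4,2,3) — 18.
Summing: 4 + 18 = 22.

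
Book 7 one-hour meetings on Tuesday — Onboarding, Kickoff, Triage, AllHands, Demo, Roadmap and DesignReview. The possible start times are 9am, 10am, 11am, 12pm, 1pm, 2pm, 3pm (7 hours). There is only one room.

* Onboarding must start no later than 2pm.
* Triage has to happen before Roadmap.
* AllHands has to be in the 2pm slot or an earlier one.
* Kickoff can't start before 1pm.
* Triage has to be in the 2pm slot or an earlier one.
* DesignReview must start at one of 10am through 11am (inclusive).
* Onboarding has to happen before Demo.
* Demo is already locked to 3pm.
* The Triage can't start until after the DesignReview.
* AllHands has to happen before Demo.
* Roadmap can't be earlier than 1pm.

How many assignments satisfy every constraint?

Splitting on Onboarding: it can be 9am (6), 10am (2), 11am (2), 12pm (2). Listing each branch's schedules as (Kickoff, Triage, AllHands, Demo, Roadmap, DesignReview):
Onboarding=9am: (1pm,11am,12pm,3pm,2pm,10am) (1pm,12pm,10am,3pm,2pm,11am) (1pm,12pm,11am,3pm,2pm,10am) (2pm,11am,12pm,3pm,1pm,10am) (2pm,12pm,10am,3pm,1pm,11am) (2pm,12pm,11am,3pm,1pm,10am) — 6.
Onboarding=10am: (1pm,12pm,9am,3pm,2pm,11am) (2pm,12pm,9am,3pm,1pm,11am) — 2.
Onboarding=11am: (1pm,12pm,9am,3pm,2pm,10am) (2pm,12pm,9am,3pm,1pm,10am) — 2.
Onboarding=12pm: (1pm,11am,9am,3pm,2pm,10am) (2pm,11am,9am,3pm,1pm,10am) — 2.
Summing: 6 + 2 + 2 + 2 = 12.

12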